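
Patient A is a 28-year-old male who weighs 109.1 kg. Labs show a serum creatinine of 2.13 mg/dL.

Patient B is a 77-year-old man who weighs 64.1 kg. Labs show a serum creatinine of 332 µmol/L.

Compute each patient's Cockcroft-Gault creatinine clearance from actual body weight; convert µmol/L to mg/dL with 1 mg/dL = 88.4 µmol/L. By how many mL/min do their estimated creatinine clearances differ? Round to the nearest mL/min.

65 mL/min

Patient A: CrCl = (140 − 28) × 109.1 / (72 × 2.13) = 12219.2 / 153.36 ≈ 79.7 mL/min
Patient B: SCr = 332 / 88.4 = 3.756 mg/dL
Patient B: CrCl = (140 − 77) × 64.1 / (72 × 3.756) = 4038.3 / 270.43 ≈ 14.9 mL/min
|79.7 − 14.9| = 64.8 mL/min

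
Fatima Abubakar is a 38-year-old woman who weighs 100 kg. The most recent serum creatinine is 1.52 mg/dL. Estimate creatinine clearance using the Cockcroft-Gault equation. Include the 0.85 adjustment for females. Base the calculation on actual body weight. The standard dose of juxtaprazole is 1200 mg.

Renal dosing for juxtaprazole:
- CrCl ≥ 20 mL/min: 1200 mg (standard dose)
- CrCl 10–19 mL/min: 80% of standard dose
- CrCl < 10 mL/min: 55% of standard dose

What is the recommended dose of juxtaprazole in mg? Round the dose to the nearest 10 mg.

1200 mg

CrCl = (140 − 38) × 100 / (72 × 1.52) × 0.85 = 10200.0 / 109.44 × 0.85 ≈ 79.2 mL/min
CrCl ≈ 79 mL/min → bracket ≥ 20 mL/min.
100% of 1200 mg = 1200 mg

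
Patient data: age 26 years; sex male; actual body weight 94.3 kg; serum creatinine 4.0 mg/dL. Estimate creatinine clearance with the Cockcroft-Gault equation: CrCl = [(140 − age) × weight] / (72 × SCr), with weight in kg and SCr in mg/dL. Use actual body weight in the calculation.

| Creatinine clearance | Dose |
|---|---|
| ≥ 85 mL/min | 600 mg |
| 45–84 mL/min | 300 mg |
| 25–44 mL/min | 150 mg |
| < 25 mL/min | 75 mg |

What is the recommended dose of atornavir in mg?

150 mg

CrCl = (140 − 26) × 94.3 / (72 × 4) = 10750.2 / 288.00 ≈ 37.3 mL/min
CrCl ≈ 37 mL/min → bracket 25–44 mL/min.
Dose for this bracket: 150 mg.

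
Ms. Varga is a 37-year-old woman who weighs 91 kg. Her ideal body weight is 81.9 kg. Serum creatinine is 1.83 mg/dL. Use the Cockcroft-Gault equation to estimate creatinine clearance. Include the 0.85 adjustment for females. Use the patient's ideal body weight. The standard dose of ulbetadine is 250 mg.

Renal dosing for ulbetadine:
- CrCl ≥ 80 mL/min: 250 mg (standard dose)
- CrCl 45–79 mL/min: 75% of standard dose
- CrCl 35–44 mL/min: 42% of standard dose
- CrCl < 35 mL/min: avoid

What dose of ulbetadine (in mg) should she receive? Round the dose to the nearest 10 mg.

190 mg

CrCl = (140 − 37) × 81.9 / (72 × 1.83) × 0.85 = 8435.7 / 131.76 × 0.85 ≈ 54.4 mL/min
CrCl ≈ 54 mL/min → bracket 45–79 mL/min.
75% of 250 mg = 187.5 mg → 190 mg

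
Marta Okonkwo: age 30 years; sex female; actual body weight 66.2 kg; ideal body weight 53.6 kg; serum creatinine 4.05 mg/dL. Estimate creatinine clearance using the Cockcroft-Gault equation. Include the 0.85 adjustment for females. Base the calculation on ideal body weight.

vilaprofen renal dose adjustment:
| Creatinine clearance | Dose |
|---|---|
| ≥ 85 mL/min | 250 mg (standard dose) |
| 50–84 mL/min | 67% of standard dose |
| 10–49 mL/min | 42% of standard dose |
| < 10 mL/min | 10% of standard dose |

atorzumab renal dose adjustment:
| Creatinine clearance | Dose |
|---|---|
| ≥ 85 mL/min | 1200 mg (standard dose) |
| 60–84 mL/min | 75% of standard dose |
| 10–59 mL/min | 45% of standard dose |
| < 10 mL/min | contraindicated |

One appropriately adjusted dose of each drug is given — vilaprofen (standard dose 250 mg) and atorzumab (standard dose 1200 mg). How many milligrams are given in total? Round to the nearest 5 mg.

645 mg

CrCl = (140 − 30) × 53.6 / (72 × 4.05) × 0.85 = 5896.0 / 291.60 × 0.85 ≈ 17.2 mL/min
CrCl ≈ 17 mL/min.
vilaprofen: 10–49 mL/min → 42% of 250 mg = 105 mg.
atorzumab: 10–59 mL/min → 45% of 1200 mg = 540 mg.
Total = 105 + 540 = 645 mg.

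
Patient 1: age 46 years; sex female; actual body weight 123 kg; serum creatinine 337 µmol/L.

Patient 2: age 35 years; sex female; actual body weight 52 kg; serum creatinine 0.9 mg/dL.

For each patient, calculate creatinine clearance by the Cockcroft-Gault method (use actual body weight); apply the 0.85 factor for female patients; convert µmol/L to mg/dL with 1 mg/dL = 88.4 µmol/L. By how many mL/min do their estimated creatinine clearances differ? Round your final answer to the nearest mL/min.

36 mL/min

Patient 1: SCr = 337 / 88.4 = 3.812 mg/dL
Patient 1: CrCl = (140 − 46) × 123 / (72 × 3.812) × 0.85 = 11562.0 / 274.46 × 0.85 ≈ 35.8 mL/min
Patient 2: CrCl = (140 − 35) × 52 / (72 × 0.9) × 0.85 = 5460.0 / 64.80 × 0.85 ≈ 71.6 mL/min
|35.8 − 71.6| = 35.8 mL/min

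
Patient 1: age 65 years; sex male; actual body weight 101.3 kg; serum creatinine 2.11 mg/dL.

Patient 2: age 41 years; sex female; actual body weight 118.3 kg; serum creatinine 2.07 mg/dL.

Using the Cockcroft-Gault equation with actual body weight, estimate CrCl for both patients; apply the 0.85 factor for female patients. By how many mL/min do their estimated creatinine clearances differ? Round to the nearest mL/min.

17 mL/min

Patient 1: CrCl = (140 − 65) × 101.3 / (72 × 2.11) = 7597.5 / 151.92 ≈ 50.0 mL/min
Patient 2: CrCl = (140 − 41) × 118.3 / (72 × 2.07) × 0.85 = 11711.7 / 149.04 × 0.85 ≈ 66.8 mL/min
|50.0 − 66.8| = 16.8 mL/min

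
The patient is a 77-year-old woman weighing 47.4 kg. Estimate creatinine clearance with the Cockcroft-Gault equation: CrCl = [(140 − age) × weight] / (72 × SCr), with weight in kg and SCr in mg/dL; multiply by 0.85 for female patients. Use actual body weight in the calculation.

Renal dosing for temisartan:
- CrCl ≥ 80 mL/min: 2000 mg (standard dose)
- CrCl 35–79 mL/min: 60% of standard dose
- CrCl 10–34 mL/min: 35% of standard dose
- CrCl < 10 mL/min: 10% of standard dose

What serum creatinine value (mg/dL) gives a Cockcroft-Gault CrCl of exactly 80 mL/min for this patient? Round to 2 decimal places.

Standard dose requires CrCl ≥ 80 mL/min.
Set (140 − 77) × 47.4 × 0.85 / (72 × SCr) = 80
SCr = (140 − 77) × 47.4 × 0.85 / (72 × 80) = 0.441 mg/dL

0.44 mg/dL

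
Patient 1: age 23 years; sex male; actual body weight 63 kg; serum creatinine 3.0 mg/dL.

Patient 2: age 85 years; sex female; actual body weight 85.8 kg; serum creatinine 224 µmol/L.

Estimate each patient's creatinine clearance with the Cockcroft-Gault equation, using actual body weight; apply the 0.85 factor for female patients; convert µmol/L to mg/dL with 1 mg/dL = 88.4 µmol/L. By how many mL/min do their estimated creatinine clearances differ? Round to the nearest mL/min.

Patient 1: CrCl = (140 − 23) × 63 / (72 × 3) = 7371.0 / 216.00 ≈ 34.1 mL/min
Patient 2: SCr = 224 / 88.4 = 2.534 mg/dL
Patient 2: CrCl = (140 − 85) × 85.8 / (72 × 2.534) × 0.85 = 4719.0 / 182.45 × 0.85 ≈ 22.0 mL/min
|34.1 − 22.0| = 12.1 mL/min

12 mL/min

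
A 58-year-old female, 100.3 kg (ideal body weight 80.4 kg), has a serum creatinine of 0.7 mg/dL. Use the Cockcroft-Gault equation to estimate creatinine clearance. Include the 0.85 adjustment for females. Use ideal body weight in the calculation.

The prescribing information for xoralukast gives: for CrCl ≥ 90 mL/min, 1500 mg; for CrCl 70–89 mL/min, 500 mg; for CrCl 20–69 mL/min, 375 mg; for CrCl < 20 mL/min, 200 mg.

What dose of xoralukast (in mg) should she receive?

1500 mg

CrCl = (140 − 58) × 80.4 / (72 × 0.7) × 0.85 = 6592.8 / 50.40 × 0.85 ≈ 111.2 mL/min
CrCl ≈ 111 mL/min → bracket ≥ 90 mL/min.
Dose for this bracket: 1500 mg.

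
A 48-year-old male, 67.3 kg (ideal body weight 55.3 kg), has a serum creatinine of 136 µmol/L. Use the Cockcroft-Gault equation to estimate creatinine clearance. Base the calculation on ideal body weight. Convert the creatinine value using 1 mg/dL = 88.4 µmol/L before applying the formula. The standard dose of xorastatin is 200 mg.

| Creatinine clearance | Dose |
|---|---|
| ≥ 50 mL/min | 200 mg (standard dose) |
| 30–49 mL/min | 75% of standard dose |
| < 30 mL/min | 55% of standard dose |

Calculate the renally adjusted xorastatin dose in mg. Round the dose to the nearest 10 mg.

SCr = 136 / 88.4 = 1.538 mg/dL
CrCl = (140 − 48) × 55.3 / (72 × 1.538) = 5087.6 / 110.74 ≈ 45.9 mL/min
CrCl ≈ 46 mL/min → bracket 30–49 mL/min.
75% of 200 mg = 150 mg

150 mg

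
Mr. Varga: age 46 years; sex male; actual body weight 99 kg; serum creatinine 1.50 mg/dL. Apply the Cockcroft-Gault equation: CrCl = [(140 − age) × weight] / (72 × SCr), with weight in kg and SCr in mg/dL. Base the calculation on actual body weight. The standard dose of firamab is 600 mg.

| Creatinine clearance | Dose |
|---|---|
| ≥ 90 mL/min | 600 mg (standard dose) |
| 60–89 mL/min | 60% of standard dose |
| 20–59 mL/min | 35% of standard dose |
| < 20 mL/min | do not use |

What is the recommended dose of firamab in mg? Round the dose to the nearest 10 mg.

CrCl = (140 − 46) × 99 / (72 × 1.5) = 9306.0 / 108.00 ≈ 86.2 mL/min
CrCl ≈ 86 mL/min → bracket 60–89 mL/min.
60% of 600 mg = 360 mg

360 mg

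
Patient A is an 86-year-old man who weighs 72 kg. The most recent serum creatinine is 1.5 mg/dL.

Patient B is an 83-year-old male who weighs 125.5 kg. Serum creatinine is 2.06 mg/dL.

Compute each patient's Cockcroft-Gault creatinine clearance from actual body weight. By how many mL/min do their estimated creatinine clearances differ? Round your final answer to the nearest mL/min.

12 mL/min

Patient A: CrCl = (140 − 86) × 72 / (72 × 1.5) = 3888.0 / 108.00 ≈ 36.0 mL/min
Patient B: CrCl = (140 − 83) × 125.5 / (72 × 2.06) = 7153.5 / 148.32 ≈ 48.2 mL/min
|36.0 − 48.2| = 12.2 mL/min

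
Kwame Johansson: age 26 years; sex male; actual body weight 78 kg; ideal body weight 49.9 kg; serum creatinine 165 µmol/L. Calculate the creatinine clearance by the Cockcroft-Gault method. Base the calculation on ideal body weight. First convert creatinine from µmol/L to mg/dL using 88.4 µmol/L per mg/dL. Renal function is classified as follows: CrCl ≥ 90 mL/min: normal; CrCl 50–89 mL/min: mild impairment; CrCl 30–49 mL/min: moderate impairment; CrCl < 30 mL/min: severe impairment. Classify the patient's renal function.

moderate impairment

SCr = 165 / 88.4 = 1.867 mg/dL
CrCl = (140 − 26) × 49.9 / (72 × 1.867) = 5688.6 / 134.42 ≈ 42.3 mL/min
42 mL/min falls in the 'moderate impairment' range.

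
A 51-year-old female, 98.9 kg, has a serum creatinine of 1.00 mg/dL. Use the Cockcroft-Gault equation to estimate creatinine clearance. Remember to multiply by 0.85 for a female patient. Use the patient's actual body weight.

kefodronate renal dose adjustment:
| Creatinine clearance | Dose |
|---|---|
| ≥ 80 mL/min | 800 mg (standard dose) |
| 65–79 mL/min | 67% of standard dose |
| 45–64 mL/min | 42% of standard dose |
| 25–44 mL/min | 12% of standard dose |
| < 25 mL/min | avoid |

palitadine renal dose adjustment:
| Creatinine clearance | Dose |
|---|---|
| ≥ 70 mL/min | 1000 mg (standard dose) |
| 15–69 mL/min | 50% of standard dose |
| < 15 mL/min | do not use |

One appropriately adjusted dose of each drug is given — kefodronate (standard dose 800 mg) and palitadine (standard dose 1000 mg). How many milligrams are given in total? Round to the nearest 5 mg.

1800 mg

CrCl = (140 − 51) × 98.9 / (72 × 1) × 0.85 = 8802.1 / 72.00 × 0.85 ≈ 103.9 mL/min
CrCl ≈ 104 mL/min.
kefodronate: ≥ 80 mL/min → 100% of 800 mg = 800 mg.
palitadine: ≥ 70 mL/min → 100% of 1000 mg = 1000 mg.
Total = 800 + 1000 = 1800 mg.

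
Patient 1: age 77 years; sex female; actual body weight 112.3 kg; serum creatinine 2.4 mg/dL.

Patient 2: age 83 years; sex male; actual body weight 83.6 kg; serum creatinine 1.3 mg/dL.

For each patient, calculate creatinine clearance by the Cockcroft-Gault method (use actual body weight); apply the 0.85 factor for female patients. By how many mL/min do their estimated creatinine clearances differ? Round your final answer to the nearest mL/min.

16 mL/min

Patient 1: CrCl = (140 − 77) × 112.3 / (72 × 2.4) × 0.85 = 7074.9 / 172.80 × 0.85 ≈ 34.8 mL/min
Patient 2: CrCl = (140 − 83) × 83.6 / (72 × 1.3) = 4765.2 / 93.60 ≈ 50.9 mL/min
|34.8 − 50.9| = 16.1 mL/min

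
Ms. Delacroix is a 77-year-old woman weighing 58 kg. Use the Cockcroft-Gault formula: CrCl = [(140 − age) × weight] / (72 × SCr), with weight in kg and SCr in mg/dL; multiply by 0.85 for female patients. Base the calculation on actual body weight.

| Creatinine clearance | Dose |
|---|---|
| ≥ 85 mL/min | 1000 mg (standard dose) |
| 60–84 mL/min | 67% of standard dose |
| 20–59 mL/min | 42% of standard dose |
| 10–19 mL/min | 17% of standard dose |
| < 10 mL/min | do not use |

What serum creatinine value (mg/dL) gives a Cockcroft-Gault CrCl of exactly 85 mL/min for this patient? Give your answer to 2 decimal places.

Standard dose requires CrCl ≥ 85 mL/min.
Set (140 − 77) × 58 × 0.85 / (72 × SCr) = 85
SCr = (140 − 77) × 58 × 0.85 / (72 × 85) = 0.508 mg/dL

0.51 mg/dL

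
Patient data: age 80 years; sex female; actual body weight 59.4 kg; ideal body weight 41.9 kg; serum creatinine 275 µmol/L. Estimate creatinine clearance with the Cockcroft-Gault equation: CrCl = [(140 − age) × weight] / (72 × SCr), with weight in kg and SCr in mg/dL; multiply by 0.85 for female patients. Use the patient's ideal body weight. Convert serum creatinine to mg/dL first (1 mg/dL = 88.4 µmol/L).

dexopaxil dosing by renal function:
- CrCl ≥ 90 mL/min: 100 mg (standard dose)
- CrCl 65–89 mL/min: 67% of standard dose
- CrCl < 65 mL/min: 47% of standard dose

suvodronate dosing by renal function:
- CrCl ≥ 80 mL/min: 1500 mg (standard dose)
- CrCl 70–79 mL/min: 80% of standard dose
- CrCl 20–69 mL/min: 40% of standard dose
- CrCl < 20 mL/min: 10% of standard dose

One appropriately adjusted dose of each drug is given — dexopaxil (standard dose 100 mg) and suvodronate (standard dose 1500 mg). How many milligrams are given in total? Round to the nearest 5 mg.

195 mg

SCr = 275 / 88.4 = 3.111 mg/dL
CrCl = (140 − 80) × 41.9 / (72 × 3.111) × 0.85 = 2514.0 / 223.99 × 0.85 ≈ 9.5 mL/min
CrCl ≈ 10 mL/min.
dexopaxil: < 65 mL/min → 47% of 100 mg = 47 mg.
suvodronate: < 20 mL/min → 10% of 1500 mg = 150 mg.
Total = 47 + 150 = 197 mg.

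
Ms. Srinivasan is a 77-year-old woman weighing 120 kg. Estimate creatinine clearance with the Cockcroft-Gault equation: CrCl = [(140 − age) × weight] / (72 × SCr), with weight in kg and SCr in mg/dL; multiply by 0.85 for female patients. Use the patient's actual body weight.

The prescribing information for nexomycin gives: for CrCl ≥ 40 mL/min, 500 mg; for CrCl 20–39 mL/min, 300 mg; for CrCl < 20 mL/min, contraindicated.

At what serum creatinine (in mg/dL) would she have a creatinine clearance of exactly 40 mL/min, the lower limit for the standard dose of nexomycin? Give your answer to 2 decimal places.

Standard dose requires CrCl ≥ 40 mL/min.
Set (140 − 77) × 120 × 0.85 / (72 × SCr) = 40
SCr = (140 − 77) × 120 × 0.85 / (72 × 40) = 2.231 mg/dL

2.23 mg/dL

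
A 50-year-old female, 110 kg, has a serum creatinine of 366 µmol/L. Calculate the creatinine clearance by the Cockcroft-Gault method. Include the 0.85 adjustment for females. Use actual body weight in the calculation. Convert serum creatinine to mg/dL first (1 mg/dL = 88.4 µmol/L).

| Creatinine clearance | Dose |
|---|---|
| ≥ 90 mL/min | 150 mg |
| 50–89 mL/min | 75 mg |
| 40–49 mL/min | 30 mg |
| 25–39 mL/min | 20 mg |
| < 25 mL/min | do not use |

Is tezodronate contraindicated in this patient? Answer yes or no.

no

SCr = 366 / 88.4 = 4.14 mg/dL
CrCl = (140 − 50) × 110 / (72 × 4.14) × 0.85 = 9900.0 / 298.08 × 0.85 ≈ 28.2 mL/min
CrCl ≈ 28 mL/min, which is ≥ 25 mL/min.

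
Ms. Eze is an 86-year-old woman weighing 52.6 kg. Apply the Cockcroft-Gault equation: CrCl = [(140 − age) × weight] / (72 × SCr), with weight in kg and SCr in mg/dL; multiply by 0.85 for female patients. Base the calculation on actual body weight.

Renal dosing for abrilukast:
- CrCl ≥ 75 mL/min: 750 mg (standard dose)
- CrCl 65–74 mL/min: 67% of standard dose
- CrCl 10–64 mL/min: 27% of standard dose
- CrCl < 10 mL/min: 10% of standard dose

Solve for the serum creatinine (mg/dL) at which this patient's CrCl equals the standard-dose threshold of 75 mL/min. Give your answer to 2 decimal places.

0.45 mg/dL

Standard dose requires CrCl ≥ 75 mL/min.
Set (140 − 86) × 52.6 × 0.85 / (72 × SCr) = 75
SCr = (140 − 86) × 52.6 × 0.85 / (72 × 75) = 0.447 mg/dL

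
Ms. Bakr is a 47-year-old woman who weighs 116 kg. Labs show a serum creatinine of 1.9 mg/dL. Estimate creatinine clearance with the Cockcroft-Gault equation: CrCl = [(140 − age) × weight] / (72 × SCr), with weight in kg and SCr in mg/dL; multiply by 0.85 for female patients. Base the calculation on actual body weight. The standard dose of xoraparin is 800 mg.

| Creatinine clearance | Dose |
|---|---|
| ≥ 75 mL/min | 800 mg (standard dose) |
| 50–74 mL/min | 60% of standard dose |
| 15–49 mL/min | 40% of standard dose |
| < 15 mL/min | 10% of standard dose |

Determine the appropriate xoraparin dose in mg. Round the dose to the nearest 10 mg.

CrCl = (140 − 47) × 116 / (72 × 1.9) × 0.85 = 10788.0 / 136.80 × 0.85 ≈ 67.0 mL/min
CrCl ≈ 67 mL/min → bracket 50–74 mL/min.
60% of 800 mg = 480 mg

480 mg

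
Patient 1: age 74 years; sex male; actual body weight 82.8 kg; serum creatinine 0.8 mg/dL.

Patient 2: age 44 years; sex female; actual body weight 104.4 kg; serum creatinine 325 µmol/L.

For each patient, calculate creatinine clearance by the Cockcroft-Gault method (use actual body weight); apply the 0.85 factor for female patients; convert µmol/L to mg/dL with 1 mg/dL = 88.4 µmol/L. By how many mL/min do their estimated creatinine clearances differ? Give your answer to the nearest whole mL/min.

Patient 1: CrCl = (140 − 74) × 82.8 / (72 × 0.8) = 5464.8 / 57.60 ≈ 94.9 mL/min
Patient 2: SCr = 325 / 88.4 = 3.676 mg/dL
Patient 2: CrCl = (140 − 44) × 104.4 / (72 × 3.676) × 0.85 = 10022.4 / 264.67 × 0.85 ≈ 32.2 mL/min
|94.9 − 32.2| = 62.7 mL/min

63 mL/min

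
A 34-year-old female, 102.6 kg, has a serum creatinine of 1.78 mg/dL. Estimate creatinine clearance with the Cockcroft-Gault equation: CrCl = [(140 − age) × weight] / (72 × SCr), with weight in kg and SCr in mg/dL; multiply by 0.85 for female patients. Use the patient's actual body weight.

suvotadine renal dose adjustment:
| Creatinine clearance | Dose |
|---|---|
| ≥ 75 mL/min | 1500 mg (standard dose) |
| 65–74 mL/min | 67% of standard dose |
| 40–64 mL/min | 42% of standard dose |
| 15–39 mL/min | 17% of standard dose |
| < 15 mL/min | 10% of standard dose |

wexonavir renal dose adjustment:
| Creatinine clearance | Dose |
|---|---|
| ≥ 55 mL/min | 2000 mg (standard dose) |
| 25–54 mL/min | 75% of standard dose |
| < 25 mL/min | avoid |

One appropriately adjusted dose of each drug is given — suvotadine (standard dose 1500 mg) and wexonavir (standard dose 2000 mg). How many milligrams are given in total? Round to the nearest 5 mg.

3005 mg

CrCl = (140 − 34) × 102.6 / (72 × 1.78) × 0.85 = 10875.6 / 128.16 × 0.85 ≈ 72.1 mL/min
CrCl ≈ 72 mL/min.
suvotadine: 65–74 mL/min → 67% of 1500 mg = 1005 mg.
wexonavir: ≥ 55 mL/min → 100% of 2000 mg = 2000 mg.
Total = 1005 + 2000 = 3005 mg.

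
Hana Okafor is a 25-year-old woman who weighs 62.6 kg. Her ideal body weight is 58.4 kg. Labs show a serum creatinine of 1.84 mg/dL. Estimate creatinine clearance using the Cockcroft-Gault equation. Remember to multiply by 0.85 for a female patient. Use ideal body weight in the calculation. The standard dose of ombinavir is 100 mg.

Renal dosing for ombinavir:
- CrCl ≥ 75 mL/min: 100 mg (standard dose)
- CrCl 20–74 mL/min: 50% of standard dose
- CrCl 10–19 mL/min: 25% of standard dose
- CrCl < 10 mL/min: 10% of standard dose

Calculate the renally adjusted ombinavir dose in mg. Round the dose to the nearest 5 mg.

50 mg

CrCl = (140 − 25) × 58.4 / (72 × 1.84) × 0.85 = 6716.0 / 132.48 × 0.85 ≈ 43.1 mL/min
CrCl ≈ 43 mL/min → bracket 20–74 mL/min.
50% of 100 mg = 50 mg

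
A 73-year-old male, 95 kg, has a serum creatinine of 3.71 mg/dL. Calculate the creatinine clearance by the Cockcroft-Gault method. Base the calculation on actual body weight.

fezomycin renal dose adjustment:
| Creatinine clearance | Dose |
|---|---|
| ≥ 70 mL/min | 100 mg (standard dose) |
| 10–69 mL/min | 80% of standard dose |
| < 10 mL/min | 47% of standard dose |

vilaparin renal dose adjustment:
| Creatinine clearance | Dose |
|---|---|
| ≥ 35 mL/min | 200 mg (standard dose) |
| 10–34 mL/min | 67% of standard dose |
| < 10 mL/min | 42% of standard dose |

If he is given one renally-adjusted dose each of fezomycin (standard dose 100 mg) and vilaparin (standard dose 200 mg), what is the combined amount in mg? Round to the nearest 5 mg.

215 mg

CrCl = (140 − 73) × 95 / (72 × 3.71) = 6365.0 / 267.12 ≈ 23.8 mL/min
CrCl ≈ 24 mL/min.
fezomycin: 10–69 mL/min → 80% of 100 mg = 80 mg.
vilaparin: 10–34 mL/min → 67% of 200 mg = 134 mg.
Total = 80 + 134 = 214 mg.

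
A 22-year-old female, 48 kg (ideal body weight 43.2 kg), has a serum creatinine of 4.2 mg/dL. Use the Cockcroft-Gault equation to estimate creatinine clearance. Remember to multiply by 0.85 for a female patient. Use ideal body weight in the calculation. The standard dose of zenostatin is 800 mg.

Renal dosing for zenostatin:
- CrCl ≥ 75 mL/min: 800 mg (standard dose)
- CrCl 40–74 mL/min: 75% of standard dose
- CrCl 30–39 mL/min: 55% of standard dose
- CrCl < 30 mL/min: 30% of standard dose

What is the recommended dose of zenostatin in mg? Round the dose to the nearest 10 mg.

240 mg

CrCl = (140 − 22) × 43.2 / (72 × 4.2) × 0.85 = 5097.6 / 302.40 × 0.85 ≈ 14.3 mL/min
CrCl ≈ 14 mL/min → bracket < 30 mL/min.
30% of 800 mg = 240 mg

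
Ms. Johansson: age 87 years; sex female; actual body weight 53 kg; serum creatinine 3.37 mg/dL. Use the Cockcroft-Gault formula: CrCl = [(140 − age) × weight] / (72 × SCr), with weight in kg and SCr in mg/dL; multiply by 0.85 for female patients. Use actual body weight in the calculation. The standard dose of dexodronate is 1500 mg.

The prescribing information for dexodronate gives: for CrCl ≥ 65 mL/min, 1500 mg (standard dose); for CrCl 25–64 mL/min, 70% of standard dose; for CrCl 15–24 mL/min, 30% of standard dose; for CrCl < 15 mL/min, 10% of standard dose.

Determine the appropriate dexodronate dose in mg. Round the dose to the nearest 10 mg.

150 mg

CrCl = (140 − 87) × 53 / (72 × 3.37) × 0.85 = 2809.0 / 242.64 × 0.85 ≈ 9.8 mL/min
CrCl ≈ 10 mL/min → bracket < 15 mL/min.
10% of 1500 mg = 150 mg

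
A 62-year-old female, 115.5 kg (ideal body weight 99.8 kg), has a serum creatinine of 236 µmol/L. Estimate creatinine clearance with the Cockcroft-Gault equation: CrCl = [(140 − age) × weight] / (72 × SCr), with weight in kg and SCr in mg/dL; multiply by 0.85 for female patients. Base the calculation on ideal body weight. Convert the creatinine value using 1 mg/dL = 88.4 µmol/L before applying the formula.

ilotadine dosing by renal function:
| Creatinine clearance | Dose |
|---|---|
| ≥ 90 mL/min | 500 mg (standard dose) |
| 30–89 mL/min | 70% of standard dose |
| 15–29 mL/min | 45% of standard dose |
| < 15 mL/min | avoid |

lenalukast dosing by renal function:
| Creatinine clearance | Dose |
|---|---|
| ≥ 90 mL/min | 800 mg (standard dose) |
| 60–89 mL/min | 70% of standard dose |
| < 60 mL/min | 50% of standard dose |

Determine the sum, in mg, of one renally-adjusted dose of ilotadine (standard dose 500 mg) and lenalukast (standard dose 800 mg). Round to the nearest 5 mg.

750 mg

SCr = 236 / 88.4 = 2.67 mg/dL
CrCl = (140 − 62) × 99.8 / (72 × 2.67) × 0.85 = 7784.4 / 192.24 × 0.85 ≈ 34.4 mL/min
CrCl ≈ 34 mL/min.
ilotadine: 30–89 mL/min → 70% of 500 mg = 350 mg.
lenalukast: < 60 mL/min → 50% of 800 mg = 400 mg.
Total = 350 + 400 = 750 mg.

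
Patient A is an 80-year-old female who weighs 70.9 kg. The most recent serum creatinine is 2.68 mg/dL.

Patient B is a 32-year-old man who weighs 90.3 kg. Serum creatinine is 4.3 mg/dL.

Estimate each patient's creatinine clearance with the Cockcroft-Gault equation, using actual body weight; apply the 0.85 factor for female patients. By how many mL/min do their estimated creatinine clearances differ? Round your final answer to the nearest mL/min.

Patient A: CrCl = (140 − 80) × 70.9 / (72 × 2.68) × 0.85 = 4254.0 / 192.96 × 0.85 ≈ 18.7 mL/min
Patient B: CrCl = (140 − 32) × 90.3 / (72 × 4.3) = 9752.4 / 309.60 ≈ 31.5 mL/min
|18.7 − 31.5| = 12.8 mL/min

13 mL/min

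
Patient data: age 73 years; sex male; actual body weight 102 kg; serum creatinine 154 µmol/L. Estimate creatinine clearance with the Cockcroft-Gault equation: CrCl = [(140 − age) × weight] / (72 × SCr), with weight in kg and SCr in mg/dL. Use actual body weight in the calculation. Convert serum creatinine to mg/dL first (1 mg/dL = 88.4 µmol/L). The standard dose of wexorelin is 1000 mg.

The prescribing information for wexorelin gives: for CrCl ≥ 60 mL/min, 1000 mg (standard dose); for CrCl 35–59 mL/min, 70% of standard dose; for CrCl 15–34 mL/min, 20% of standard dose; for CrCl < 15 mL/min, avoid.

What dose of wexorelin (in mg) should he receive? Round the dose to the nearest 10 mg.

SCr = 154 / 88.4 = 1.742 mg/dL
CrCl = (140 − 73) × 102 / (72 × 1.742) = 6834.0 / 125.42 ≈ 54.5 mL/min
CrCl ≈ 54 mL/min → bracket 35–59 mL/min.
70% of 1000 mg = 700 mg

700 mg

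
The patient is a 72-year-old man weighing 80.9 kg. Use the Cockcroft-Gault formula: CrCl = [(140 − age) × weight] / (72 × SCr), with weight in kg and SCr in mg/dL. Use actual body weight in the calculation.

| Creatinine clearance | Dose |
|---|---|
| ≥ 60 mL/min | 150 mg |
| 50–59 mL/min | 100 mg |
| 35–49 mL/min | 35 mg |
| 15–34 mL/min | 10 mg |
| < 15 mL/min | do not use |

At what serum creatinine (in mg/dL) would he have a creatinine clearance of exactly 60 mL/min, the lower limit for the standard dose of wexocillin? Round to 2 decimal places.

Standard dose requires CrCl ≥ 60 mL/min.
Set (140 − 72) × 80.9 / (72 × SCr) = 60
SCr = (140 − 72) × 80.9 / (72 × 60) = 1.273 mg/dL

1.27 mg/dL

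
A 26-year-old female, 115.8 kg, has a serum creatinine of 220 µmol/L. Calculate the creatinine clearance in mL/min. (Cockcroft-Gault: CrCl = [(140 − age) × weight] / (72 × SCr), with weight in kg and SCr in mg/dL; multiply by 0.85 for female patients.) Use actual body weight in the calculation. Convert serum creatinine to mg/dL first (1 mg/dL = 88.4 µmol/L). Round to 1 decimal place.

SCr = 220 / 88.4 = 2.489 mg/dL
CrCl = (140 − 26) × 115.8 / (72 × 2.489) × 0.85 = 13201.2 / 179.21 × 0.85 ≈ 62.6 mL/min

62.6 mL/min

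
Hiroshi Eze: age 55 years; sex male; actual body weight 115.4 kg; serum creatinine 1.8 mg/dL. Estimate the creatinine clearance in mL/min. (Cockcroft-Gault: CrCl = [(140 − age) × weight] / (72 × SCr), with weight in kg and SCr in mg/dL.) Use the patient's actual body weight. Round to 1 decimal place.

CrCl = (140 − 55) × 115.4 / (72 × 1.8) = 9809.0 / 129.60 ≈ 75.7 mL/min

75.7 mL/min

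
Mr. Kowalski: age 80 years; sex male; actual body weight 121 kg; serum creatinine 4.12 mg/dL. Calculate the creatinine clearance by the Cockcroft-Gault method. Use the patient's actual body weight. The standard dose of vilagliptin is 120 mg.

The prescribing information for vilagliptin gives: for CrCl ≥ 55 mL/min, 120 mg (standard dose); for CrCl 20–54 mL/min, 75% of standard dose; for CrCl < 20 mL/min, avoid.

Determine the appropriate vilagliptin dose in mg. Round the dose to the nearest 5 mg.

CrCl = (140 − 80) × 121 / (72 × 4.12) = 7260.0 / 296.64 ≈ 24.5 mL/min
CrCl ≈ 24 mL/min → bracket 20–54 mL/min.
75% of 120 mg = 90 mg

90 mg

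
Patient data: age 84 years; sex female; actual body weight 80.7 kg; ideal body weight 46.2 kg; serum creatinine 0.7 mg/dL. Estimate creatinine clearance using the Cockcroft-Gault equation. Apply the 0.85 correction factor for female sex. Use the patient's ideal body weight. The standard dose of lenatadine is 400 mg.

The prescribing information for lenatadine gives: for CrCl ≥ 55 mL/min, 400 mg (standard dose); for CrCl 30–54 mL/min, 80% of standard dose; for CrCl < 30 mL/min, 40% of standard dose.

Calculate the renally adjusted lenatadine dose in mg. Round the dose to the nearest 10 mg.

320 mg

CrCl = (140 − 84) × 46.2 / (72 × 0.7) × 0.85 = 2587.2 / 50.40 × 0.85 ≈ 43.6 mL/min
CrCl ≈ 44 mL/min → bracket 30–54 mL/min.
80% of 400 mg = 320 mg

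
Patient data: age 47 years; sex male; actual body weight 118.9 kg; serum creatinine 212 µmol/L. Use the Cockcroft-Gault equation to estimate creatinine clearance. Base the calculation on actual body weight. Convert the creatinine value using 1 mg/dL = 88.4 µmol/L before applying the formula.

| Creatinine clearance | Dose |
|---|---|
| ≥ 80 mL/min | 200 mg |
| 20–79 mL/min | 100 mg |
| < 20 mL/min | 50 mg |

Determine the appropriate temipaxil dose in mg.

100 mg

SCr = 212 / 88.4 = 2.398 mg/dL
CrCl = (140 − 47) × 118.9 / (72 × 2.398) = 11057.7 / 172.66 ≈ 64.0 mL/min
CrCl ≈ 64 mL/min → bracket 20–79 mL/min.
Dose for this bracket: 100 mg.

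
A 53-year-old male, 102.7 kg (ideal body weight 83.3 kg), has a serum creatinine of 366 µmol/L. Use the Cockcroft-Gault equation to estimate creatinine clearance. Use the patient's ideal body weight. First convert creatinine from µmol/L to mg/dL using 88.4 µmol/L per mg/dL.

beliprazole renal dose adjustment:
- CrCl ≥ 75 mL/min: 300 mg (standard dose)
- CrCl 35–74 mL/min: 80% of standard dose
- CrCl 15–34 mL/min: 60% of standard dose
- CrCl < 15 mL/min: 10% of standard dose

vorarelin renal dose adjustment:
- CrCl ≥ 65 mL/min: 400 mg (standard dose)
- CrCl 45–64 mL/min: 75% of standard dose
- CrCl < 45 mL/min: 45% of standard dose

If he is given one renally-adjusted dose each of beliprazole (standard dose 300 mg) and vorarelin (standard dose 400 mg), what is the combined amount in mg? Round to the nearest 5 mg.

SCr = 366 / 88.4 = 4.14 mg/dL
CrCl = (140 − 53) × 83.3 / (72 × 4.14) = 7247.1 / 298.08 ≈ 24.3 mL/min
CrCl ≈ 24 mL/min.
beliprazole: 15–34 mL/min → 60% of 300 mg = 180 mg.
vorarelin: < 45 mL/min → 45% of 400 mg = 180 mg.
Total = 180 + 180 = 360 mg.

360 mg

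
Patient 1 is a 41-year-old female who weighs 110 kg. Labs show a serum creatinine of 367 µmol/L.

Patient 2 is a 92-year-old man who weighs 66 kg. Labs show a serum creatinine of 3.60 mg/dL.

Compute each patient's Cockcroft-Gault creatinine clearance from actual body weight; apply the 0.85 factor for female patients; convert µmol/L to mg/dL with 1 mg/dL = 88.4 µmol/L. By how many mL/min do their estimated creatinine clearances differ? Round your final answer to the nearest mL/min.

19 mL/min

Patient 1: SCr = 367 / 88.4 = 4.152 mg/dL
Patient 1: CrCl = (140 − 41) × 110 / (72 × 4.152) × 0.85 = 10890.0 / 298.94 × 0.85 ≈ 31.0 mL/min
Patient 2: CrCl = (140 − 92) × 66 / (72 × 3.6) = 3168.0 / 259.20 ≈ 12.2 mL/min
|31.0 − 12.2| = 18.8 mL/min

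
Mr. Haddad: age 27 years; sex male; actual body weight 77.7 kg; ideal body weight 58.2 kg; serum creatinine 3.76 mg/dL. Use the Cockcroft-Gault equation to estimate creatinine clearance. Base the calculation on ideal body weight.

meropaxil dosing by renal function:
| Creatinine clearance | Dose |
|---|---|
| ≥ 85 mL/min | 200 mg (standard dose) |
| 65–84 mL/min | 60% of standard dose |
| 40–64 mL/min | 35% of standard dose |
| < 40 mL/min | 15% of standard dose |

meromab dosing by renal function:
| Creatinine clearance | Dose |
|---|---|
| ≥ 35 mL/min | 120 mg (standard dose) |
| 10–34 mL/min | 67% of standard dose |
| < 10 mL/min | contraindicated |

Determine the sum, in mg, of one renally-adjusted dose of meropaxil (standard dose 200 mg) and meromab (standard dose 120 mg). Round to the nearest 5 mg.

CrCl = (140 − 27) × 58.2 / (72 × 3.76) = 6576.6 / 270.72 ≈ 24.3 mL/min
CrCl ≈ 24 mL/min.
meropaxil: < 40 mL/min → 15% of 200 mg = 30 mg.
meromab: 10–34 mL/min → 67% of 120 mg = 80.4 mg.
Total = 30 + 80.4 = 110.4 mg.

110 mg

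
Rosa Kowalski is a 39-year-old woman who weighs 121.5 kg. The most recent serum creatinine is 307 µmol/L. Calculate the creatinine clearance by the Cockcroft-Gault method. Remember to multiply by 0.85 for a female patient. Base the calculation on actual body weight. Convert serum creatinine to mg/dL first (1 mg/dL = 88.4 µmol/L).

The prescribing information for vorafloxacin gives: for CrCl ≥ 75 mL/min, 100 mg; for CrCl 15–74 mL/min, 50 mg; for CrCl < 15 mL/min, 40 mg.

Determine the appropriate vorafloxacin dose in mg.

SCr = 307 / 88.4 = 3.473 mg/dL
CrCl = (140 − 39) × 121.5 / (72 × 3.473) × 0.85 = 12271.5 / 250.06 × 0.85 ≈ 41.7 mL/min
CrCl ≈ 42 mL/min → bracket 15–74 mL/min.
Dose for this bracket: 50 mg.

50 mg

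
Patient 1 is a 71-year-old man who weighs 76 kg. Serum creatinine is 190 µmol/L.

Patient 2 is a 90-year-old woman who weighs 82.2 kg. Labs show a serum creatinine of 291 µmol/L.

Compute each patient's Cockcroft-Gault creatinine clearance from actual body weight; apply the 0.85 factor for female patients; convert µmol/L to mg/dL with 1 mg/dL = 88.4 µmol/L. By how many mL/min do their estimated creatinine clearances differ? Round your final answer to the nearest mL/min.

19 mL/min

Patient 1: SCr = 190 / 88.4 = 2.149 mg/dL
Patient 1: CrCl = (140 − 71) × 76 / (72 × 2.149) = 5244.0 / 154.73 ≈ 33.9 mL/min
Patient 2: SCr = 291 / 88.4 = 3.292 mg/dL
Patient 2: CrCl = (140 − 90) × 82.2 / (72 × 3.292) × 0.85 = 4110.0 / 237.02 × 0.85 ≈ 14.7 mL/min
|33.9 − 14.7| = 19.2 mL/min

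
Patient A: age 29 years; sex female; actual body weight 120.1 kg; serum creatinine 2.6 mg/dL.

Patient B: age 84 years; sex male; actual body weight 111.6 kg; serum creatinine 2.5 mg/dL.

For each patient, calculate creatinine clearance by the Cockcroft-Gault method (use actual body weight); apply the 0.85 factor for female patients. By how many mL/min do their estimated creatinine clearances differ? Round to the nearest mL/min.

26 mL/min

Patient A: CrCl = (140 − 29) × 120.1 / (72 × 2.6) × 0.85 = 13331.1 / 187.20 × 0.85 ≈ 60.5 mL/min
Patient B: CrCl = (140 − 84) × 111.6 / (72 × 2.5) = 6249.6 / 180.00 ≈ 34.7 mL/min
|60.5 − 34.7| = 25.8 mL/min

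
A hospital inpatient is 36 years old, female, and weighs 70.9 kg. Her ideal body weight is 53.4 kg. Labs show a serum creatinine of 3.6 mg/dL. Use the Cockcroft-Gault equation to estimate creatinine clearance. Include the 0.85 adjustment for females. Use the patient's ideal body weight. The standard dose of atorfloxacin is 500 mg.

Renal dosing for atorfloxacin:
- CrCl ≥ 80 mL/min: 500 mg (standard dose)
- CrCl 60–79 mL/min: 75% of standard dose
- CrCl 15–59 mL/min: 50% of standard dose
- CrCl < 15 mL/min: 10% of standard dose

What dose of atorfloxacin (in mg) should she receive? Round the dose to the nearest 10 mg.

CrCl = (140 − 36) × 53.4 / (72 × 3.6) × 0.85 = 5553.6 / 259.20 × 0.85 ≈ 18.2 mL/min
CrCl ≈ 18 mL/min → bracket 15–59 mL/min.
50% of 500 mg = 250 mg

250 mg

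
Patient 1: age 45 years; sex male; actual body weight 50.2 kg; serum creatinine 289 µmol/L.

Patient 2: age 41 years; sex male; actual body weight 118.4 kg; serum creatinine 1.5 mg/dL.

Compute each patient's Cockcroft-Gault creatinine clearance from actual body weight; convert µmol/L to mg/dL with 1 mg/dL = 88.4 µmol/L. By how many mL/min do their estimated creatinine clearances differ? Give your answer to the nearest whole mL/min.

Patient 1: SCr = 289 / 88.4 = 3.269 mg/dL
Patient 1: CrCl = (140 − 45) × 50.2 / (72 × 3.269) = 4769.0 / 235.37 ≈ 20.3 mL/min
Patient 2: CrCl = (140 − 41) × 118.4 / (72 × 1.5) = 11721.6 / 108.00 ≈ 108.5 mL/min
|20.3 − 108.5| = 88.2 mL/min

88 mL/min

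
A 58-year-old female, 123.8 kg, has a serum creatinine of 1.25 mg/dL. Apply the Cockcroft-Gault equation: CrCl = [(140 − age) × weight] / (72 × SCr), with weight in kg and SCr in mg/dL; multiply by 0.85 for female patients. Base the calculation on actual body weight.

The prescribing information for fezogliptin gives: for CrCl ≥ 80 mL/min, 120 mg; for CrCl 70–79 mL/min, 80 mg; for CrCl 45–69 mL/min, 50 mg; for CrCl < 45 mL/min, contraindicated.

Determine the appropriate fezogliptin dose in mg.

120 mg

CrCl = (140 − 58) × 123.8 / (72 × 1.25) × 0.85 = 10151.6 / 90.00 × 0.85 ≈ 95.9 mL/min
CrCl ≈ 96 mL/min → bracket ≥ 80 mL/min.
Dose for this bracket: 120 mg.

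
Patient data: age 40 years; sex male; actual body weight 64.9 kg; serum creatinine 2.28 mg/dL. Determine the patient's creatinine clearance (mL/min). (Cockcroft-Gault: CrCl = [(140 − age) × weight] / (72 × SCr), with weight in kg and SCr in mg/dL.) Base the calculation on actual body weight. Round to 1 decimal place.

39.5 mL/min

CrCl = (140 − 40) × 64.9 / (72 × 2.28) = 6490.0 / 164.16 ≈ 39.5 mL/min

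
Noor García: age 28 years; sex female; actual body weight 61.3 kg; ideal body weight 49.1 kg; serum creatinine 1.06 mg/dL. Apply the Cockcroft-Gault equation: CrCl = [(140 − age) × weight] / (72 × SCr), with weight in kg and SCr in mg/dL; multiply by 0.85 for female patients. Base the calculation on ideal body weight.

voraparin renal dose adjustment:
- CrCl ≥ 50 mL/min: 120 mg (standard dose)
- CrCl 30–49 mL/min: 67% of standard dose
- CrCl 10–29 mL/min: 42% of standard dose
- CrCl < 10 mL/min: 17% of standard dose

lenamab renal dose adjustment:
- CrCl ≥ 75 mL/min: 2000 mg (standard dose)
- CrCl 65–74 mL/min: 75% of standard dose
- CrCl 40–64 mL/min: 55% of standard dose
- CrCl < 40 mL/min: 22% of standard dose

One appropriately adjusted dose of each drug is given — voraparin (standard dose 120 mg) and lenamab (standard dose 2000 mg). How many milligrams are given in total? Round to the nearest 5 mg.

1220 mg

CrCl = (140 − 28) × 49.1 / (72 × 1.06) × 0.85 = 5499.2 / 76.32 × 0.85 ≈ 61.2 mL/min
CrCl ≈ 61 mL/min.
voraparin: ≥ 50 mL/min → 100% of 120 mg = 120 mg.
lenamab: 40–64 mL/min → 55% of 2000 mg = 1100 mg.
Total = 120 + 1100 = 1220 mg.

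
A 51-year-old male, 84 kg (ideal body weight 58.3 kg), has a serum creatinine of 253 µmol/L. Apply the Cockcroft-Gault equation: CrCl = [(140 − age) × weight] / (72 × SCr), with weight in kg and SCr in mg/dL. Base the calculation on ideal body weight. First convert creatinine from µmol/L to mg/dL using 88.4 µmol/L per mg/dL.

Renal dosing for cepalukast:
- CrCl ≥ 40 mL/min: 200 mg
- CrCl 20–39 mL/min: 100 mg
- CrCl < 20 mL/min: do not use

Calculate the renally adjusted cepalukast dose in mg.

SCr = 253 / 88.4 = 2.862 mg/dL
CrCl = (140 − 51) × 58.3 / (72 × 2.862) = 5188.7 / 206.06 ≈ 25.2 mL/min
CrCl ≈ 25 mL/min → bracket 20–39 mL/min.
Dose for this bracket: 100 mg.

100 mg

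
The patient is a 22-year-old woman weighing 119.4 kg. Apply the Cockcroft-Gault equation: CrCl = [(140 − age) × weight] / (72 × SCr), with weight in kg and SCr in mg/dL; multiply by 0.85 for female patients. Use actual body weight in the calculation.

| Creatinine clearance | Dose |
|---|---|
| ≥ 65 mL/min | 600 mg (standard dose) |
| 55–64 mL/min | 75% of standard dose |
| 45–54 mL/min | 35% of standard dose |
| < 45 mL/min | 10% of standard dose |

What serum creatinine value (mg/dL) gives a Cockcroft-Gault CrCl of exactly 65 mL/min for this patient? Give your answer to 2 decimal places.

Standard dose requires CrCl ≥ 65 mL/min.
Set (140 − 22) × 119.4 × 0.85 / (72 × SCr) = 65
SCr = (140 − 22) × 119.4 × 0.85 / (72 × 65) = 2.559 mg/dL

2.56 mg/dL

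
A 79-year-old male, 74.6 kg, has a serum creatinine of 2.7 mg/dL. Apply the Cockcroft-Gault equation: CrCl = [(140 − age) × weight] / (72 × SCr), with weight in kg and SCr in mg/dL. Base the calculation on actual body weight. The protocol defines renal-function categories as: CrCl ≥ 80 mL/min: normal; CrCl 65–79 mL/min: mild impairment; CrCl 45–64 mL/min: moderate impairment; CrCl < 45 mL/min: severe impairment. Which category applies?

CrCl = (140 − 79) × 74.6 / (72 × 2.7) = 4550.6 / 194.40 ≈ 23.4 mL/min
23 mL/min falls in the 'severe impairment' range.

severe impairment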